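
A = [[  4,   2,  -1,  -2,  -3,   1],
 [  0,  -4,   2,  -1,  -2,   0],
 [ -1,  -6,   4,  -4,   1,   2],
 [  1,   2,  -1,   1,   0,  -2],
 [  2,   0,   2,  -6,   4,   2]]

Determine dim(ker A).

Row reduce to echelon form.
R3 ← R3 + (1/4)·R1: [0, -11/2, 15/4, -9/2, 1/4, 9/4]
R4 ← R4 − (1/4)·R1: [0, 3/2, -3/4, 3/2, 3/4, -9/4]
R5 ← R5 − (1/2)·R1: [0, -1, 5/2, -5, 11/2, 3/2]
R3 ← R3 − (11/8)·R2: [0, 0, 1, -25/8, 3, 9/4]
R4 ← R4 + (3/8)·R2: [0, 0, 0, 9/8, 0, -9/4]
R5 ← R5 − (1/4)·R2: [0, 0, 2, -19/4, 6, 3/2]
R5 ← R5 − (2)·R3: [0, 0, 0, 3/2, 0, -3]
R5 ← R5 − (4/3)·R4: [0, 0, 0, 0, 0, 0]
4 nonzero rows, so rank(A) = 4.
A has 6 columns; by rank–nullity, nullity = 6 − 4 = 2.

2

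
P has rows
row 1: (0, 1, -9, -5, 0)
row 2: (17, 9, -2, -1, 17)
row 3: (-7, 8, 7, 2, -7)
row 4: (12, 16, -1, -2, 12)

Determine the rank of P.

Row reduce to echelon form.
Swap R1 ↔ R2
R3 ← R3 + (7/17)·R1: [0, 199/17, 105/17, 27/17, 0]
R4 ← R4 − (12/17)·R1: [0, 164/17, 7/17, -22/17, 0]
R3 ← R3 − (199/17)·R2: [0, 0, 1896/17, 1022/17, 0]
R4 ← R4 − (164/17)·R2: [0, 0, 1483/17, 798/17, 0]
R4 ← R4 − (1483/1896)·R3: [0, 0, 0, -77/948, 0]
Echelon form has 4 nonzero rows, so rank(P) = 4.

4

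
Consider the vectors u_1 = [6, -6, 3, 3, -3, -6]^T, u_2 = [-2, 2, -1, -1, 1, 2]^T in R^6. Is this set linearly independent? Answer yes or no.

Form the matrix with these vectors as rows and row reduce.
R2 ← R2 + (1/3)·R1: [0, 0, 0, 0, 0, 0]
1 nonzero row, so the 2 vectors span a space of dimension 1.
Since 1 < 2, the vectors are linearly dependent.

no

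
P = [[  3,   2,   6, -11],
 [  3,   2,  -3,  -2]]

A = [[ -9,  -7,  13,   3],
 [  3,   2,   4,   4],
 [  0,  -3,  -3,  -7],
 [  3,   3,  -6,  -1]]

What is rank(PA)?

First compute PA:
[[-54, -68,  95, -14],
 [-27, -14,  68,  40]]
Now row reduce the product.
R2 ← R2 − (1/2)·R1: [0, 20, 41/2, 47]
2 nonzero rows, so rank(PA) = 2.

2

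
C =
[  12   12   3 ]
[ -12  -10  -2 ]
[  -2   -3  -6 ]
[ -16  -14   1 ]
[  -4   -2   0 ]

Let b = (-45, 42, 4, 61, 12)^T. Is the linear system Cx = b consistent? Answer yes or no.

yes

Row reduce the augmented matrix [C | b].
R2 ← R2 + R1: [0, 2, 1, -3]
R3 ← R3 + (1/6)·R1: [0, -1, -11/2, -7/2]
R4 ← R4 + (4/3)·R1: [0, 2, 5, 1]
R5 ← R5 + (1/3)·R1: [0, 2, 1, -3]
R3 ← R3 + (1/2)·R2: [0, 0, -5, -5]
R4 ← R4 − R2: [0, 0, 4, 4]
R5 ← R5 − R2: [0, 0, 0, 0]
R4 ← R4 + (4/5)·R3: [0, 0, 0, 0]
The echelon form has 3 nonzero rows, and every pivot lies in the first 3 columns, so rank(C) = rank([C|b]) = 3.
The system is consistent.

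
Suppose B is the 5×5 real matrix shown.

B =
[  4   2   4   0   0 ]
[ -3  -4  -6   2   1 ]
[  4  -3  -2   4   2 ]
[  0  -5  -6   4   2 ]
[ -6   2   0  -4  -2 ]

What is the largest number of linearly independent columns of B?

Row reduce to echelon form.
R2 ← R2 + (3/4)·R1: [0, -5/2, -3, 2, 1]
R3 ← R3 − R1: [0, -5, -6, 4, 2]
R5 ← R5 + (3/2)·R1: [0, 5, 6, -4, -2]
R3 ← R3 − (2)·R2: [0, 0, 0, 0, 0]
R4 ← R4 − (2)·R2: [0, 0, 0, 0, 0]
R5 ← R5 + (2)·R2: [0, 0, 0, 0, 0]
Echelon form has 2 nonzero rows, so rank(B) = 2.
The rank gives the maximum number of linearly independent columns: 2.

2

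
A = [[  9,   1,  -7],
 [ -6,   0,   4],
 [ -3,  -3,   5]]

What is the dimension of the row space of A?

2

Row reduce to echelon form.
R2 ← R2 + (2/3)·R1: [0, 2/3, -2/3]
R3 ← R3 + (1/3)·R1: [0, -8/3, 8/3]
R3 ← R3 + (4)·R2: [0, 0, 0]
Echelon form has 2 nonzero rows, so rank(A) = 2.
The row space has dimension equal to the rank: 2.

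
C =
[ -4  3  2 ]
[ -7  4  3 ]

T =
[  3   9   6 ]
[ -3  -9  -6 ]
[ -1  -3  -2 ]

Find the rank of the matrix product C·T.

1

First compute CT:
[[-23, -69, -46],
 [-36, -108, -72]]
Now row reduce the product.
R2 ← R2 − (36/23)·R1: [0, 0, 0]
1 nonzero row, so rank(CT) = 1.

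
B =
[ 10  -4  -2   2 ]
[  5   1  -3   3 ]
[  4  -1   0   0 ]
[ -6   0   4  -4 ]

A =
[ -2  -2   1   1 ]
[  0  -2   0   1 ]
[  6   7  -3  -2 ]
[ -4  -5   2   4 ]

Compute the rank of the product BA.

First compute BA:
[[-40, -36,  20,  18],
 [-40, -48,  20,  24],
 [ -8,  -6,   4,   3],
 [ 52,  60, -26, -30]]
Now row reduce the product.
R2 ← R2 − R1: [0, -12, 0, 6]
R3 ← R3 − (1/5)·R1: [0, 6/5, 0, -3/5]
R4 ← R4 + (13/10)·R1: [0, 66/5, 0, -33/5]
R3 ← R3 + (1/10)·R2: [0, 0, 0, 0]
R4 ← R4 + (11/10)·R2: [0, 0, 0, 0]
2 nonzero rows, so rank(BA) = 2.

2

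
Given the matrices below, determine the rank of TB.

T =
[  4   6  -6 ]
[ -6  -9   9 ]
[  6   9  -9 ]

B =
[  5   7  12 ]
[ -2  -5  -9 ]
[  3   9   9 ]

First compute TB:
[[-10, -56, -60],
 [ 15,  84,  90],
 [-15, -84, -90]]
Now row reduce the product.
R2 ← R2 + (3/2)·R1: [0, 0, 0]
R3 ← R3 − (3/2)·R1: [0, 0, 0]
1 nonzero row, so rank(TB) = 1.

1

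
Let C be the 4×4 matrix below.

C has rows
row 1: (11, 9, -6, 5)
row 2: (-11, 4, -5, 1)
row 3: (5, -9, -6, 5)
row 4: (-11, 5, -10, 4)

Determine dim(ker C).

Row reduce to echelon form.
R2 ← R2 + R1: [0, 13, -11, 6]
R3 ← R3 − (5/11)·R1: [0, -144/11, -36/11, 30/11]
R4 ← R4 + R1: [0, 14, -16, 9]
R3 ← R3 + (144/143)·R2: [0, 0, -2052/143, 114/13]
R4 ← R4 − (14/13)·R2: [0, 0, -54/13, 33/13]
R4 ← R4 − (11/38)·R3: [0, 0, 0, 0]
3 nonzero rows, so rank(C) = 3.
C has 4 columns; by rank–nullity, nullity = 4 − 3 = 1.

1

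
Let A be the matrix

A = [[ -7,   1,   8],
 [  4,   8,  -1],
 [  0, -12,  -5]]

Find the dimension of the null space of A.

Row reduce to echelon form.
R2 ← R2 + (4/7)·R1: [0, 60/7, 25/7]
R3 ← R3 + (7/5)·R2: [0, 0, 0]
2 nonzero rows, so rank(A) = 2.
A has 3 columns; by rank–nullity, nullity = 3 − 2 = 1.

1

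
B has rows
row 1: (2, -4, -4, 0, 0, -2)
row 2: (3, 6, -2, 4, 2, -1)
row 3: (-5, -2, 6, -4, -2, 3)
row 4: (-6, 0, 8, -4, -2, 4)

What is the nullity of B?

Row reduce to echelon form.
R2 ← R2 − (3/2)·R1: [0, 12, 4, 4, 2, 2]
R3 ← R3 + (5/2)·R1: [0, -12, -4, -4, -2, -2]
R4 ← R4 + (3)·R1: [0, -12, -4, -4, -2, -2]
R3 ← R3 + R2: [0, 0, 0, 0, 0, 0]
R4 ← R4 + R2: [0, 0, 0, 0, 0, 0]
2 nonzero rows, so rank(B) = 2.
B has 6 columns; by rank–nullity, nullity = 6 − 2 = 4.

4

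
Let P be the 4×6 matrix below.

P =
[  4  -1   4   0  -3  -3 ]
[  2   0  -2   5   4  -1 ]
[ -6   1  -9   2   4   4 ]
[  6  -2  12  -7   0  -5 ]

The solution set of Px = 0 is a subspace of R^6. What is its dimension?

Row reduce to echelon form.
R2 ← R2 − (1/2)·R1: [0, 1/2, -4, 5, 11/2, 1/2]
R3 ← R3 + (3/2)·R1: [0, -1/2, -3, 2, -1/2, -1/2]
R4 ← R4 − (3/2)·R1: [0, -1/2, 6, -7, 9/2, -1/2]
R3 ← R3 + R2: [0, 0, -7, 7, 5, 0]
R4 ← R4 + R2: [0, 0, 2, -2, 10, 0]
R4 ← R4 + (2/7)·R3: [0, 0, 0, 0, 80/7, 0]
4 nonzero rows, so rank(P) = 4.
P has 6 columns; by rank–nullity, nullity = 6 − 4 = 2.

2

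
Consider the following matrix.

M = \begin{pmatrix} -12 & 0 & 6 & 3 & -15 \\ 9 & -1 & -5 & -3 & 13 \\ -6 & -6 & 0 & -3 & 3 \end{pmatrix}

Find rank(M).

Row reduce to echelon form.
R2 ← R2 + (3/4)·R1: [0, -1, -1/2, -3/4, 7/4]
R3 ← R3 − (1/2)·R1: [0, -6, -3, -9/2, 21/2]
R3 ← R3 − (6)·R2: [0, 0, 0, 0, 0]
Echelon form has 2 nonzero rows, so rank(M) = 2.

2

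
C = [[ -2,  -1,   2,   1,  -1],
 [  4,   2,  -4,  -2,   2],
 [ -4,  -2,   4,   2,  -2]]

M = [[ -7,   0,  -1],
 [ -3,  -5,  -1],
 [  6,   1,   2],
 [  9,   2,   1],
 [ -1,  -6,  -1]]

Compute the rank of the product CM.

First compute CM:
[[ 39,  15,   9],
 [-78, -30, -18],
 [ 78,  30,  18]]
Now row reduce the product.
R2 ← R2 + (2)·R1: [0, 0, 0]
R3 ← R3 − (2)·R1: [0, 0, 0]
1 nonzero row, so rank(CM) = 1.

1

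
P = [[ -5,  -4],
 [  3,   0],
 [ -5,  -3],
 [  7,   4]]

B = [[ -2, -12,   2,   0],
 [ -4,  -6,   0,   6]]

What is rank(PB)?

First compute PB:
[[ 26,  84, -10, -24],
 [ -6, -36,   6,   0],
 [ 22,  78, -10, -18],
 [-30, -108,  14,  24]]
Now row reduce the product.
R2 ← R2 + (3/13)·R1: [0, -216/13, 48/13, -72/13]
R3 ← R3 − (11/13)·R1: [0, 90/13, -20/13, 30/13]
R4 ← R4 + (15/13)·R1: [0, -144/13, 32/13, -48/13]
R3 ← R3 + (5/12)·R2: [0, 0, 0, 0]
R4 ← R4 − (2/3)·R2: [0, 0, 0, 0]
2 nonzero rows, so rank(PB) = 2.

2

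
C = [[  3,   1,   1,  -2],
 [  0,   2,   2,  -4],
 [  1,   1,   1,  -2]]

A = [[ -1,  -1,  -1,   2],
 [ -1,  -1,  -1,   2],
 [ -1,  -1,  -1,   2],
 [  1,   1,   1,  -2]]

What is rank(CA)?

1

First compute CA:
[[ -7,  -7,  -7,  14],
 [ -8,  -8,  -8,  16],
 [ -5,  -5,  -5,  10]]
Now row reduce the product.
R2 ← R2 − (8/7)·R1: [0, 0, 0, 0]
R3 ← R3 − (5/7)·R1: [0, 0, 0, 0]
1 nonzero row, so rank(CA) = 1.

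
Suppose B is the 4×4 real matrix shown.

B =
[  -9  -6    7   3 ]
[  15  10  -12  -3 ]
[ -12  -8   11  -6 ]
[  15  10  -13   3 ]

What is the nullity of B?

2

Row reduce to echelon form.
R2 ← R2 + (5/3)·R1: [0, 0, -1/3, 2]
R3 ← R3 − (4/3)·R1: [0, 0, 5/3, -10]
R4 ← R4 + (5/3)·R1: [0, 0, -4/3, 8]
R3 ← R3 + (5)·R2: [0, 0, 0, 0]
R4 ← R4 − (4)·R2: [0, 0, 0, 0]
2 nonzero rows, so rank(B) = 2.
B has 4 columns; by rank–nullity, nullity = 4 − 2 = 2.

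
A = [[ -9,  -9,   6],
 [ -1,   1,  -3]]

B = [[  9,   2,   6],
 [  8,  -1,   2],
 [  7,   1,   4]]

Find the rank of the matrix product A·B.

First compute AB:
[[-111,  -3, -48],
 [-22,  -6, -16]]
Now row reduce the product.
R2 ← R2 − (22/111)·R1: [0, -200/37, -240/37]
2 nonzero rows, so rank(AB) = 2.

2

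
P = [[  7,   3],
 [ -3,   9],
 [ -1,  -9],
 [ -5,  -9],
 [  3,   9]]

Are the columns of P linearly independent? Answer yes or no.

yes

Row reduce P to echelon form.
R2 ← R2 + (3/7)·R1: [0, 72/7]
R3 ← R3 + (1/7)·R1: [0, -60/7]
R4 ← R4 + (5/7)·R1: [0, -48/7]
R5 ← R5 − (3/7)·R1: [0, 54/7]
R3 ← R3 + (5/6)·R2: [0, 0]
R4 ← R4 + (2/3)·R2: [0, 0]
R5 ← R5 − (3/4)·R2: [0, 0]
2 pivots among 2 columns.
Every column is a pivot column, so the columns are linearly independent.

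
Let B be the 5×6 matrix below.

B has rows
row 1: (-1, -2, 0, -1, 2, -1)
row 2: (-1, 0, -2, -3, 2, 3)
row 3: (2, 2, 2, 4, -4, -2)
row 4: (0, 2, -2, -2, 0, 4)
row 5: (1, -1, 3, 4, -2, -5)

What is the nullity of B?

Row reduce to echelon form.
R2 ← R2 − R1: [0, 2, -2, -2, 0, 4]
R3 ← R3 + (2)·R1: [0, -2, 2, 2, 0, -4]
R5 ← R5 + R1: [0, -3, 3, 3, 0, -6]
R3 ← R3 + R2: [0, 0, 0, 0, 0, 0]
R4 ← R4 − R2: [0, 0, 0, 0, 0, 0]
R5 ← R5 + (3/2)·R2: [0, 0, 0, 0, 0, 0]
2 nonzero rows, so rank(B) = 2.
B has 6 columns; by rank–nullity, nullity = 6 − 2 = 4.

4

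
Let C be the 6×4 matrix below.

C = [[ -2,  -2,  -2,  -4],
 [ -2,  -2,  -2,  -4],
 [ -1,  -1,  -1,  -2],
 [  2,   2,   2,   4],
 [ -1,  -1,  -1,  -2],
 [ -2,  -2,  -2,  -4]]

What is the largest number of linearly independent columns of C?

Row reduce to echelon form.
R2 ← R2 − R1: [0, 0, 0, 0]
R3 ← R3 − (1/2)·R1: [0, 0, 0, 0]
R4 ← R4 + R1: [0, 0, 0, 0]
R5 ← R5 − (1/2)·R1: [0, 0, 0, 0]
R6 ← R6 − R1: [0, 0, 0, 0]
Echelon form has 1 nonzero row, so rank(C) = 1.
The rank gives the maximum number of linearly independent columns: 1.

1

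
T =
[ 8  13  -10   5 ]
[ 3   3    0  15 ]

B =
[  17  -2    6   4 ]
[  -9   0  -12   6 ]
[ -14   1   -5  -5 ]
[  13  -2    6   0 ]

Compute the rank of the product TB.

2

First compute TB:
[[224, -36, -28, 160],
 [219, -36,  72,  30]]
Now row reduce the product.
R2 ← R2 − (219/224)·R1: [0, -45/56, 795/8, -885/7]
2 nonzero rows, so rank(TB) = 2.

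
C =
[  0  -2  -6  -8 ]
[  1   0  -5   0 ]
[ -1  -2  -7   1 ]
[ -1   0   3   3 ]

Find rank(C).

3

Row reduce to echelon form.
Swap R1 ↔ R2
R3 ← R3 + R1: [0, -2, -12, 1]
R4 ← R4 + R1: [0, 0, -2, 3]
R3 ← R3 − R2: [0, 0, -6, 9]
R4 ← R4 − (1/3)·R3: [0, 0, 0, 0]
Echelon form has 3 nonzero rows, so rank(C) = 3.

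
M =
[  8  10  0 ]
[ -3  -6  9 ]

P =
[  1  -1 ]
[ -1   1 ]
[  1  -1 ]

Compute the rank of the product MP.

1

First compute MP:
[[ -2,   2],
 [ 12, -12]]
Now row reduce the product.
R2 ← R2 + (6)·R1: [0, 0]
1 nonzero row, so rank(MP) = 1.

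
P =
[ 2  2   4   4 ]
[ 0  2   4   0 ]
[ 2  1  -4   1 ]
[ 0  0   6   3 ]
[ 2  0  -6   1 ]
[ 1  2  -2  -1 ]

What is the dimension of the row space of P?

3

Row reduce to echelon form.
R3 ← R3 − R1: [0, -1, -8, -3]
R5 ← R5 − R1: [0, -2, -10, -3]
R6 ← R6 − (1/2)·R1: [0, 1, -4, -3]
R3 ← R3 + (1/2)·R2: [0, 0, -6, -3]
R5 ← R5 + R2: [0, 0, -6, -3]
R6 ← R6 − (1/2)·R2: [0, 0, -6, -3]
R4 ← R4 + R3: [0, 0, 0, 0]
R5 ← R5 − R3: [0, 0, 0, 0]
R6 ← R6 − R3: [0, 0, 0, 0]
Echelon form has 3 nonzero rows, so rank(P) = 3.
The row space has dimension equal to the rank: 3.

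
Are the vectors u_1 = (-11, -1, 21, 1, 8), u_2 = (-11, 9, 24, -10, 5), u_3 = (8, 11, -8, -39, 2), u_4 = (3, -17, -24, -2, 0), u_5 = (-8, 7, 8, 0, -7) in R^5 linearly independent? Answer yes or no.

yes

Form the matrix with these vectors as rows and row reduce.
R2 ← R2 − R1: [0, 10, 3, -11, -3]
R3 ← R3 + (8/11)·R1: [0, 113/11, 80/11, -421/11, 86/11]
R4 ← R4 + (3/11)·R1: [0, -190/11, -201/11, -19/11, 24/11]
R5 ← R5 − (8/11)·R1: [0, 85/11, -80/11, -8/11, -141/11]
R3 ← R3 − (113/110)·R2: [0, 0, 461/110, -2967/110, 109/10]
R4 ← R4 + (19/11)·R2: [0, 0, -144/11, -228/11, -3]
R5 ← R5 − (17/22)·R2: [0, 0, -211/22, 171/22, -21/2]
R4 ← R4 + (1440/461)·R3: [0, 0, 0, -48396/461, 14313/461]
R5 ← R5 + (1055/461)·R3: [0, 0, 0, -24873/461, 6659/461]
R5 ← R5 − (8291/16132)·R4: [0, 0, 0, 0, -24395/16132]
5 nonzero rows, so the 5 vectors span a space of dimension 5.
Since 5 = 5, the vectors are linearly independent.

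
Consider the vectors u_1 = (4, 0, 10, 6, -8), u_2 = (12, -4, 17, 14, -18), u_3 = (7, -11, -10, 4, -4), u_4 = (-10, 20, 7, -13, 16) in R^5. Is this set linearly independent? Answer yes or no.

no

Form the matrix with these vectors as rows and row reduce.
R2 ← R2 − (3)·R1: [0, -4, -13, -4, 6]
R3 ← R3 − (7/4)·R1: [0, -11, -55/2, -13/2, 10]
R4 ← R4 + (5/2)·R1: [0, 20, 32, 2, -4]
R3 ← R3 − (11/4)·R2: [0, 0, 33/4, 9/2, -13/2]
R4 ← R4 + (5)·R2: [0, 0, -33, -18, 26]
R4 ← R4 + (4)·R3: [0, 0, 0, 0, 0]
3 nonzero rows, so the 4 vectors span a space of dimension 3.
Since 3 < 4, the vectors are linearly dependent.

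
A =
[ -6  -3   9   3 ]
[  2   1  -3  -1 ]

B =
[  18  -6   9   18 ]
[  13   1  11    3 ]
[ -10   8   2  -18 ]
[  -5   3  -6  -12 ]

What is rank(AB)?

1

First compute AB:
[[-252, 114, -87, -315],
 [ 84, -38,  29, 105]]
Now row reduce the product.
R2 ← R2 + (1/3)·R1: [0, 0, 0, 0]
1 nonzero row, so rank(AB) = 1.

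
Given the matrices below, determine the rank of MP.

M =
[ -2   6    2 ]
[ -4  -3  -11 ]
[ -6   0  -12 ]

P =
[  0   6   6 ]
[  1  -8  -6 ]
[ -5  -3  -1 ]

2

First compute MP:
[[ -4, -66, -50],
 [ 52,  33,   5],
 [ 60,   0, -24]]
Now row reduce the product.
R2 ← R2 + (13)·R1: [0, -825, -645]
R3 ← R3 + (15)·R1: [0, -990, -774]
R3 ← R3 − (6/5)·R2: [0, 0, 0]
2 nonzero rows, so rank(MP) = 2.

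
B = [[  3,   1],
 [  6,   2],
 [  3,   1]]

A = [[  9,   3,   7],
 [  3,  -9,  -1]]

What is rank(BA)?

1

First compute BA:
[[ 30,   0,  20],
 [ 60,   0,  40],
 [ 30,   0,  20]]
Now row reduce the product.
R2 ← R2 − (2)·R1: [0, 0, 0]
R3 ← R3 − R1: [0, 0, 0]
1 nonzero row, so rank(BA) = 1.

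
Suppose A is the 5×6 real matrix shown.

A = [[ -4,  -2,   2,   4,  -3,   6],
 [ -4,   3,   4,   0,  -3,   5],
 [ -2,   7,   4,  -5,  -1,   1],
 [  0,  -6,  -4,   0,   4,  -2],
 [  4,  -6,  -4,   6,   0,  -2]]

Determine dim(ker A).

3

Row reduce to echelon form.
R2 ← R2 − R1: [0, 5, 2, -4, 0, -1]
R3 ← R3 − (1/2)·R1: [0, 8, 3, -7, 1/2, -2]
R5 ← R5 + R1: [0, -8, -2, 10, -3, 4]
R3 ← R3 − (8/5)·R2: [0, 0, -1/5, -3/5, 1/2, -2/5]
R4 ← R4 + (6/5)·R2: [0, 0, -8/5, -24/5, 4, -16/5]
R5 ← R5 + (8/5)·R2: [0, 0, 6/5, 18/5, -3, 12/5]
R4 ← R4 − (8)·R3: [0, 0, 0, 0, 0, 0]
R5 ← R5 + (6)·R3: [0, 0, 0, 0, 0, 0]
3 nonzero rows, so rank(A) = 3.
A has 6 columns; by rank–nullity, nullity = 6 − 3 = 3.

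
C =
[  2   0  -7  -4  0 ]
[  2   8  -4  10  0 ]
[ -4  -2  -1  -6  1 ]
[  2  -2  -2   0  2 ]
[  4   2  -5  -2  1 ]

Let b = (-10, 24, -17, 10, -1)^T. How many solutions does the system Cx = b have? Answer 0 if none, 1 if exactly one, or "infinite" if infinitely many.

Row reduce the augmented matrix [C | b].
R2 ← R2 − R1: [0, 8, 3, 14, 0, 34]
R3 ← R3 + (2)·R1: [0, -2, -15, -14, 1, -37]
R4 ← R4 − R1: [0, -2, 5, 4, 2, 20]
R5 ← R5 − (2)·R1: [0, 2, 9, 6, 1, 19]
R3 ← R3 + (1/4)·R2: [0, 0, -57/4, -21/2, 1, -57/2]
R4 ← R4 + (1/4)·R2: [0, 0, 23/4, 15/2, 2, 57/2]
R5 ← R5 − (1/4)·R2: [0, 0, 33/4, 5/2, 1, 21/2]
R4 ← R4 + (23/57)·R3: [0, 0, 0, 62/19, 137/57, 17]
R5 ← R5 + (11/19)·R3: [0, 0, 0, -68/19, 30/19, -6]
R5 ← R5 + (34/31)·R4: [0, 0, 0, 0, 392/93, 392/31]
The echelon form has 5 nonzero rows, and every pivot lies in the first 5 columns, so rank(C) = rank([C|b]) = 5.
The system is consistent.
rank = 5 = number of unknowns, so the solution is unique.

1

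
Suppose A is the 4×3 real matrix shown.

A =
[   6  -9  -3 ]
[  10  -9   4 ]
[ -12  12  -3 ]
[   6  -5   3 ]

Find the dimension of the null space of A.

1

Row reduce to echelon form.
R2 ← R2 − (5/3)·R1: [0, 6, 9]
R3 ← R3 + (2)·R1: [0, -6, -9]
R4 ← R4 − R1: [0, 4, 6]
R3 ← R3 + R2: [0, 0, 0]
R4 ← R4 − (2/3)·R2: [0, 0, 0]
2 nonzero rows, so rank(A) = 2.
A has 3 columns; by rank–nullity, nullity = 3 − 2 = 1.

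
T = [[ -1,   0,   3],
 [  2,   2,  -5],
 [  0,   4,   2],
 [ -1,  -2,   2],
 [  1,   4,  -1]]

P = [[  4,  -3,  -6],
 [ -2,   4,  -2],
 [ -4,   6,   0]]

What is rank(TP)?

2

First compute TP:
[[-16,  21,   6],
 [ 24, -28, -16],
 [-16,  28,  -8],
 [ -8,   7,  10],
 [  0,   7, -14]]
Now row reduce the product.
R2 ← R2 + (3/2)·R1: [0, 7/2, -7]
R3 ← R3 − R1: [0, 7, -14]
R4 ← R4 − (1/2)·R1: [0, -7/2, 7]
R3 ← R3 − (2)·R2: [0, 0, 0]
R4 ← R4 + R2: [0, 0, 0]
R5 ← R5 − (2)·R2: [0, 0, 0]
2 nonzero rows, so rank(TP) = 2.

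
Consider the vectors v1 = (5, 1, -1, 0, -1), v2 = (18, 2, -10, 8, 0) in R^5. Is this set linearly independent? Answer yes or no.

Form the matrix with these vectors as rows and row reduce.
R2 ← R2 − (18/5)·R1: [0, -8/5, -32/5, 8, 18/5]
2 nonzero rows, so the 2 vectors span a space of dimension 2.
Since 2 = 2, the vectors are linearly independent.

yes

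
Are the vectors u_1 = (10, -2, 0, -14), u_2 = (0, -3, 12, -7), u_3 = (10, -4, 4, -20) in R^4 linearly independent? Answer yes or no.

yes

Form the matrix with these vectors as rows and row reduce.
R3 ← R3 − R1: [0, -2, 4, -6]
R3 ← R3 − (2/3)·R2: [0, 0, -4, -4/3]
3 nonzero rows, so the 3 vectors span a space of dimension 3.
Since 3 = 3, the vectors are linearly independent.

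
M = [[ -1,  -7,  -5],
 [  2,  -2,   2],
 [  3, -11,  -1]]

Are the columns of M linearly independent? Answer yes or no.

Row reduce M to echelon form.
R2 ← R2 + (2)·R1: [0, -16, -8]
R3 ← R3 + (3)·R1: [0, -32, -16]
R3 ← R3 − (2)·R2: [0, 0, 0]
2 pivots among 3 columns.
Only 2 < 3 pivot columns, so the columns are linearly dependent.

no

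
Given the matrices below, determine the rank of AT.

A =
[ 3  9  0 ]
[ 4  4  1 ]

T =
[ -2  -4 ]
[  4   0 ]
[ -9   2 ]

2

First compute AT:
[[ 30, -12],
 [ -1, -14]]
Now row reduce the product.
R2 ← R2 + (1/30)·R1: [0, -72/5]
2 nonzero rows, so rank(AT) = 2.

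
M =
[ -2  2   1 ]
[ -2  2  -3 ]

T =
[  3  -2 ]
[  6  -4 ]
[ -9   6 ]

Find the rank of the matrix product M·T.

First compute MT:
[[ -3,   2],
 [ 33, -22]]
Now row reduce the product.
R2 ← R2 + (11)·R1: [0, 0]
1 nonzero row, so rank(MT) = 1.

1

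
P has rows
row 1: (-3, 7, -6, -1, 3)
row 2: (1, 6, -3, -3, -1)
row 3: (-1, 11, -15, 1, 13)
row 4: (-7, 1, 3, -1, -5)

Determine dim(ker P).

Row reduce to echelon form.
R2 ← R2 + (1/3)·R1: [0, 25/3, -5, -10/3, 0]
R3 ← R3 − (1/3)·R1: [0, 26/3, -13, 4/3, 12]
R4 ← R4 − (7/3)·R1: [0, -46/3, 17, 4/3, -12]
R3 ← R3 − (26/25)·R2: [0, 0, -39/5, 24/5, 12]
R4 ← R4 + (46/25)·R2: [0, 0, 39/5, -24/5, -12]
R4 ← R4 + R3: [0, 0, 0, 0, 0]
3 nonzero rows, so rank(P) = 3.
P has 5 columns; by rank–nullity, nullity = 5 − 3 = 2.

2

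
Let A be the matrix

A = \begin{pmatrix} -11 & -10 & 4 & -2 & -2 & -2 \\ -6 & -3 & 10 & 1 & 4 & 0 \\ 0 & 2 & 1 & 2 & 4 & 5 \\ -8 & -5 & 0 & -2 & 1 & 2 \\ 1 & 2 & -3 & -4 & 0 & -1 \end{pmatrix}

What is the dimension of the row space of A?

5

Row reduce to echelon form.
R2 ← R2 − (6/11)·R1: [0, 27/11, 86/11, 23/11, 56/11, 12/11]
R4 ← R4 − (8/11)·R1: [0, 25/11, -32/11, -6/11, 27/11, 38/11]
R5 ← R5 + (1/11)·R1: [0, 12/11, -29/11, -46/11, -2/11, -13/11]
R3 ← R3 − (22/27)·R2: [0, 0, -145/27, 8/27, -4/27, 37/9]
R4 ← R4 − (25/27)·R2: [0, 0, -274/27, -67/27, -61/27, 22/9]
R5 ← R5 − (4/9)·R2: [0, 0, -55/9, -46/9, -22/9, -5/3]
R4 ← R4 − (274/145)·R3: [0, 0, 0, -441/145, -287/145, -772/145]
R5 ← R5 − (33/29)·R3: [0, 0, 0, -158/29, -66/29, -184/29]
R5 ← R5 − (790/441)·R4: [0, 0, 0, 0, 80/63, 1408/441]
Echelon form has 5 nonzero rows, so rank(A) = 5.
The row space has dimension equal to the rank: 5.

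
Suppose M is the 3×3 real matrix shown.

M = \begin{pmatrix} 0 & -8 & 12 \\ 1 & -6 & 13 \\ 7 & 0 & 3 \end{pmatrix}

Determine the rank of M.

Row reduce to echelon form.
Swap R1 ↔ R2
R3 ← R3 − (7)·R1: [0, 42, -88]
R3 ← R3 + (21/4)·R2: [0, 0, -25]
Echelon form has 3 nonzero rows, so rank(M) = 3.

3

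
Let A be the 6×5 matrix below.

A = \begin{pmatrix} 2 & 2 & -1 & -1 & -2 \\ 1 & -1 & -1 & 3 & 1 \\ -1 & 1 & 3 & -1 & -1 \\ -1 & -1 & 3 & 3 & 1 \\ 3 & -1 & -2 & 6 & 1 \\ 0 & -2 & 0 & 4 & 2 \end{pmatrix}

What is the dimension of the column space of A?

Row reduce to echelon form.
R2 ← R2 − (1/2)·R1: [0, -2, -1/2, 7/2, 2]
R3 ← R3 + (1/2)·R1: [0, 2, 5/2, -3/2, -2]
R4 ← R4 + (1/2)·R1: [0, 0, 5/2, 5/2, 0]
R5 ← R5 − (3/2)·R1: [0, -4, -1/2, 15/2, 4]
R3 ← R3 + R2: [0, 0, 2, 2, 0]
R5 ← R5 − (2)·R2: [0, 0, 1/2, 1/2, 0]
R6 ← R6 − R2: [0, 0, 1/2, 1/2, 0]
R4 ← R4 − (5/4)·R3: [0, 0, 0, 0, 0]
R5 ← R5 − (1/4)·R3: [0, 0, 0, 0, 0]
R6 ← R6 − (1/4)·R3: [0, 0, 0, 0, 0]
Echelon form has 3 nonzero rows, so rank(A) = 3.
The column space has dimension equal to the rank: 3.

3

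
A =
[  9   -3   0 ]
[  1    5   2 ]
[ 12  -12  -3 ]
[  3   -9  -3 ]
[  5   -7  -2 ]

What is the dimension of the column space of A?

2

Row reduce to echelon form.
R2 ← R2 − (1/9)·R1: [0, 16/3, 2]
R3 ← R3 − (4/3)·R1: [0, -8, -3]
R4 ← R4 − (1/3)·R1: [0, -8, -3]
R5 ← R5 − (5/9)·R1: [0, -16/3, -2]
R3 ← R3 + (3/2)·R2: [0, 0, 0]
R4 ← R4 + (3/2)·R2: [0, 0, 0]
R5 ← R5 + R2: [0, 0, 0]
Echelon form has 2 nonzero rows, so rank(A) = 2.
The column space has dimension equal to the rank: 2.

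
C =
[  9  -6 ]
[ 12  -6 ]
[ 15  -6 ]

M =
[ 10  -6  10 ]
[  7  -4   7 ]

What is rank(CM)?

First compute CM:
[[ 48, -30,  48],
 [ 78, -48,  78],
 [108, -66, 108]]
Now row reduce the product.
R2 ← R2 − (13/8)·R1: [0, 3/4, 0]
R3 ← R3 − (9/4)·R1: [0, 3/2, 0]
R3 ← R3 − (2)·R2: [0, 0, 0]
2 nonzero rows, so rank(CM) = 2.

2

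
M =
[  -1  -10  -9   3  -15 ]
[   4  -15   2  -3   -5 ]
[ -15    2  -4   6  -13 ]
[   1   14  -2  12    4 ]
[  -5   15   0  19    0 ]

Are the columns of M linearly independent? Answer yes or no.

yes

Row reduce M to echelon form.
R2 ← R2 + (4)·R1: [0, -55, -34, 9, -65]
R3 ← R3 − (15)·R1: [0, 152, 131, -39, 212]
R4 ← R4 + R1: [0, 4, -11, 15, -11]
R5 ← R5 − (5)·R1: [0, 65, 45, 4, 75]
R3 ← R3 + (152/55)·R2: [0, 0, 2037/55, -777/55, 356/11]
R4 ← R4 + (4/55)·R2: [0, 0, -741/55, 861/55, -173/11]
R5 ← R5 + (13/11)·R2: [0, 0, 53/11, 161/11, -20/11]
R4 ← R4 + (247/679)·R3: [0, 0, 0, 1020/97, -2685/679]
R5 ← R5 − (265/2037)·R3: [0, 0, 0, 1598/97, -12280/2037]
R5 ← R5 − (47/30)·R4: [0, 0, 0, 0, 1/6]
5 pivots among 5 columns.
Every column is a pivot column, so the columns are linearly independent.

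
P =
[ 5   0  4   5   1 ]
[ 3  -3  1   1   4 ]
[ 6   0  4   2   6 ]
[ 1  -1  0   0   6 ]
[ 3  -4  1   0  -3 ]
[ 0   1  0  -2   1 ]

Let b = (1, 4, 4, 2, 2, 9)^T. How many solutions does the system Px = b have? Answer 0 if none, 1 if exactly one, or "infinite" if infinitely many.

0

Row reduce the augmented matrix [P | b].
R2 ← R2 − (3/5)·R1: [0, -3, -7/5, -2, 17/5, 17/5]
R3 ← R3 − (6/5)·R1: [0, 0, -4/5, -4, 24/5, 14/5]
R4 ← R4 − (1/5)·R1: [0, -1, -4/5, -1, 29/5, 9/5]
R5 ← R5 − (3/5)·R1: [0, -4, -7/5, -3, -18/5, 7/5]
R4 ← R4 − (1/3)·R2: [0, 0, -1/3, -1/3, 14/3, 2/3]
R5 ← R5 − (4/3)·R2: [0, 0, 7/15, -1/3, -122/15, -47/15]
R6 ← R6 + (1/3)·R2: [0, 0, -7/15, -8/3, 32/15, 152/15]
R4 ← R4 − (5/12)·R3: [0, 0, 0, 4/3, 8/3, -1/2]
R5 ← R5 + (7/12)·R3: [0, 0, 0, -8/3, -16/3, -3/2]
R6 ← R6 − (7/12)·R3: [0, 0, 0, -1/3, -2/3, 17/2]
R5 ← R5 + (2)·R4: [0, 0, 0, 0, 0, -5/2]
R6 ← R6 + (1/4)·R4: [0, 0, 0, 0, 0, 67/8]
R6 ← R6 + (67/20)·R5: [0, 0, 0, 0, 0, 0]
The echelon form has 5 nonzero rows; the last pivot sits in the augmented column, so rank(P) = 4 but rank([P|b]) = 5.
Since the ranks differ, the system is inconsistent.
It has no solutions.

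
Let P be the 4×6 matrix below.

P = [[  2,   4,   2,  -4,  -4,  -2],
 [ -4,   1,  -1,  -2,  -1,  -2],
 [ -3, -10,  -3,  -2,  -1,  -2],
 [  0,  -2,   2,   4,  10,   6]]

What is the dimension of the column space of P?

Row reduce to echelon form.
R2 ← R2 + (2)·R1: [0, 9, 3, -10, -9, -6]
R3 ← R3 + (3/2)·R1: [0, -4, 0, -8, -7, -5]
R3 ← R3 + (4/9)·R2: [0, 0, 4/3, -112/9, -11, -23/3]
R4 ← R4 + (2/9)·R2: [0, 0, 8/3, 16/9, 8, 14/3]
R4 ← R4 − (2)·R3: [0, 0, 0, 80/3, 30, 20]
Echelon form has 4 nonzero rows, so rank(P) = 4.
The column space has dimension equal to the rank: 4.

4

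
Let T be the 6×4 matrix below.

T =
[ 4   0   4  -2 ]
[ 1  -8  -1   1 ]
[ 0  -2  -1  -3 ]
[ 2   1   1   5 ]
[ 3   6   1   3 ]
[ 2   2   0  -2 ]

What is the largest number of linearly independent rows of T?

4

Row reduce to echelon form.
R2 ← R2 − (1/4)·R1: [0, -8, -2, 3/2]
R4 ← R4 − (1/2)·R1: [0, 1, -1, 6]
R5 ← R5 − (3/4)·R1: [0, 6, -2, 9/2]
R6 ← R6 − (1/2)·R1: [0, 2, -2, -1]
R3 ← R3 − (1/4)·R2: [0, 0, -1/2, -27/8]
R4 ← R4 + (1/8)·R2: [0, 0, -5/4, 99/16]
R5 ← R5 + (3/4)·R2: [0, 0, -7/2, 45/8]
R6 ← R6 + (1/4)·R2: [0, 0, -5/2, -5/8]
R4 ← R4 − (5/2)·R3: [0, 0, 0, 117/8]
R5 ← R5 − (7)·R3: [0, 0, 0, 117/4]
R6 ← R6 − (5)·R3: [0, 0, 0, 65/4]
R5 ← R5 − (2)·R4: [0, 0, 0, 0]
R6 ← R6 − (10/9)·R4: [0, 0, 0, 0]
Echelon form has 4 nonzero rows, so rank(T) = 4.
The rank gives the maximum number of linearly independent rows: 4.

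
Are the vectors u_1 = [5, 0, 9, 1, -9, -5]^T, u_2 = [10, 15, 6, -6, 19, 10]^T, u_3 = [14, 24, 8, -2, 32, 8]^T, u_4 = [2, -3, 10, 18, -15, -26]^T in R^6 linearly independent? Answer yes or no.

no

Form the matrix with these vectors as rows and row reduce.
R2 ← R2 − (2)·R1: [0, 15, -12, -8, 37, 20]
R3 ← R3 − (14/5)·R1: [0, 24, -86/5, -24/5, 286/5, 22]
R4 ← R4 − (2/5)·R1: [0, -3, 32/5, 88/5, -57/5, -24]
R3 ← R3 − (8/5)·R2: [0, 0, 2, 8, -2, -10]
R4 ← R4 + (1/5)·R2: [0, 0, 4, 16, -4, -20]
R4 ← R4 − (2)·R3: [0, 0, 0, 0, 0, 0]
3 nonzero rows, so the 4 vectors span a space of dimension 3.
Since 3 < 4, the vectors are linearly dependent.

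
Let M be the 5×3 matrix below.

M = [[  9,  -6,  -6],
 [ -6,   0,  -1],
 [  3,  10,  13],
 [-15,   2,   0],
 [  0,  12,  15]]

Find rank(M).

2

Row reduce to echelon form.
R2 ← R2 + (2/3)·R1: [0, -4, -5]
R3 ← R3 − (1/3)·R1: [0, 12, 15]
R4 ← R4 + (5/3)·R1: [0, -8, -10]
R3 ← R3 + (3)·R2: [0, 0, 0]
R4 ← R4 − (2)·R2: [0, 0, 0]
R5 ← R5 + (3)·R2: [0, 0, 0]
Echelon form has 2 nonzero rows, so rank(M) = 2.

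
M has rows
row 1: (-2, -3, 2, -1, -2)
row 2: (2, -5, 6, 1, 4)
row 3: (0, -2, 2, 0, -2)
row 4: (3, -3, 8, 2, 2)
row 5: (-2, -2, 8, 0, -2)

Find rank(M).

Row reduce to echelon form.
R2 ← R2 + R1: [0, -8, 8, 0, 2]
R4 ← R4 + (3/2)·R1: [0, -15/2, 11, 1/2, -1]
R5 ← R5 − R1: [0, 1, 6, 1, 0]
R3 ← R3 − (1/4)·R2: [0, 0, 0, 0, -5/2]
R4 ← R4 − (15/16)·R2: [0, 0, 7/2, 1/2, -23/8]
R5 ← R5 + (1/8)·R2: [0, 0, 7, 1, 1/4]
Swap R3 ↔ R4
R5 ← R5 − (2)·R3: [0, 0, 0, 0, 6]
R5 ← R5 + (12/5)·R4: [0, 0, 0, 0, 0]
Echelon form has 4 nonzero rows, so rank(M) = 4.

4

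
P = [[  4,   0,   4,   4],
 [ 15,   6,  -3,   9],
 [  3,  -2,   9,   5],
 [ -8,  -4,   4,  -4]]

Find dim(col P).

2

Row reduce to echelon form.
R2 ← R2 − (15/4)·R1: [0, 6, -18, -6]
R3 ← R3 − (3/4)·R1: [0, -2, 6, 2]
R4 ← R4 + (2)·R1: [0, -4, 12, 4]
R3 ← R3 + (1/3)·R2: [0, 0, 0, 0]
R4 ← R4 + (2/3)·R2: [0, 0, 0, 0]
Echelon form has 2 nonzero rows, so rank(P) = 2.
The column space has dimension equal to the rank: 2.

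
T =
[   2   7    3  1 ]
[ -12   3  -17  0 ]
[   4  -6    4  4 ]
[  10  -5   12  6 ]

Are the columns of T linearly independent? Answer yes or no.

Row reduce T to echelon form.
R2 ← R2 + (6)·R1: [0, 45, 1, 6]
R3 ← R3 − (2)·R1: [0, -20, -2, 2]
R4 ← R4 − (5)·R1: [0, -40, -3, 1]
R3 ← R3 + (4/9)·R2: [0, 0, -14/9, 14/3]
R4 ← R4 + (8/9)·R2: [0, 0, -19/9, 19/3]
R4 ← R4 − (19/14)·R3: [0, 0, 0, 0]
3 pivots among 4 columns.
Only 3 < 4 pivot columns, so the columns are linearly dependent.

no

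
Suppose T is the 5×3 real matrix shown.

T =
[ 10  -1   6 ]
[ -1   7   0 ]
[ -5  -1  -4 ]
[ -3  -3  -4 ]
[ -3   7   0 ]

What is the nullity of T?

Row reduce to echelon form.
R2 ← R2 + (1/10)·R1: [0, 69/10, 3/5]
R3 ← R3 + (1/2)·R1: [0, -3/2, -1]
R4 ← R4 + (3/10)·R1: [0, -33/10, -11/5]
R5 ← R5 + (3/10)·R1: [0, 67/10, 9/5]
R3 ← R3 + (5/23)·R2: [0, 0, -20/23]
R4 ← R4 + (11/23)·R2: [0, 0, -44/23]
R5 ← R5 − (67/69)·R2: [0, 0, 28/23]
R4 ← R4 − (11/5)·R3: [0, 0, 0]
R5 ← R5 + (7/5)·R3: [0, 0, 0]
3 nonzero rows, so rank(T) = 3.
T has 3 columns; by rank–nullity, nullity = 3 − 3 = 0.

0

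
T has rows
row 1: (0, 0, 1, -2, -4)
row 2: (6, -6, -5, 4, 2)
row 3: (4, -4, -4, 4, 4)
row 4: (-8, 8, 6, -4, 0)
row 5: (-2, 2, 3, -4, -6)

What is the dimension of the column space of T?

2

Row reduce to echelon form.
Swap R1 ↔ R2
R3 ← R3 − (2/3)·R1: [0, 0, -2/3, 4/3, 8/3]
R4 ← R4 + (4/3)·R1: [0, 0, -2/3, 4/3, 8/3]
R5 ← R5 + (1/3)·R1: [0, 0, 4/3, -8/3, -16/3]
R3 ← R3 + (2/3)·R2: [0, 0, 0, 0, 0]
R4 ← R4 + (2/3)·R2: [0, 0, 0, 0, 0]
R5 ← R5 − (4/3)·R2: [0, 0, 0, 0, 0]
Echelon form has 2 nonzero rows, so rank(T) = 2.
The column space has dimension equal to the rank: 2.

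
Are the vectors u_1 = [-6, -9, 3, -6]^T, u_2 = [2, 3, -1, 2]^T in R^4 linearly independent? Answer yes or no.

Form the matrix with these vectors as rows and row reduce.
R2 ← R2 + (1/3)·R1: [0, 0, 0, 0]
1 nonzero row, so the 2 vectors span a space of dimension 1.
Since 1 < 2, the vectors are linearly dependent.

no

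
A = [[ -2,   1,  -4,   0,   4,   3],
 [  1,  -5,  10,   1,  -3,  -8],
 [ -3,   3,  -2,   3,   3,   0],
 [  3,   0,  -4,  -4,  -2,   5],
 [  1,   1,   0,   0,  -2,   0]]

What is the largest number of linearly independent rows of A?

Row reduce to echelon form.
R2 ← R2 + (1/2)·R1: [0, -9/2, 8, 1, -1, -13/2]
R3 ← R3 − (3/2)·R1: [0, 3/2, 4, 3, -3, -9/2]
R4 ← R4 + (3/2)·R1: [0, 3/2, -10, -4, 4, 19/2]
R5 ← R5 + (1/2)·R1: [0, 3/2, -2, 0, 0, 3/2]
R3 ← R3 + (1/3)·R2: [0, 0, 20/3, 10/3, -10/3, -20/3]
R4 ← R4 + (1/3)·R2: [0, 0, -22/3, -11/3, 11/3, 22/3]
R5 ← R5 + (1/3)·R2: [0, 0, 2/3, 1/3, -1/3, -2/3]
R4 ← R4 + (11/10)·R3: [0, 0, 0, 0, 0, 0]
R5 ← R5 − (1/10)·R3: [0, 0, 0, 0, 0, 0]
Echelon form has 3 nonzero rows, so rank(A) = 3.
The rank gives the maximum number of linearly independent rows: 3.

3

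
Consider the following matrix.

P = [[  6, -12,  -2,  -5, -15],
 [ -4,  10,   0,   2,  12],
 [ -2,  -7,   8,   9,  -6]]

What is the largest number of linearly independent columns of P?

2

Row reduce to echelon form.
R2 ← R2 + (2/3)·R1: [0, 2, -4/3, -4/3, 2]
R3 ← R3 + (1/3)·R1: [0, -11, 22/3, 22/3, -11]
R3 ← R3 + (11/2)·R2: [0, 0, 0, 0, 0]
Echelon form has 2 nonzero rows, so rank(P) = 2.
The rank gives the maximum number of linearly independent columns: 2.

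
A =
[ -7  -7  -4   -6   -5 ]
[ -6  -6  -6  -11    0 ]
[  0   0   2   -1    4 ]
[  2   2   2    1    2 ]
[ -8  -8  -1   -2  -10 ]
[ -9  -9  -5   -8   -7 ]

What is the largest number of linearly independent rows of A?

Row reduce to echelon form.
R2 ← R2 − (6/7)·R1: [0, 0, -18/7, -41/7, 30/7]
R4 ← R4 + (2/7)·R1: [0, 0, 6/7, -5/7, 4/7]
R5 ← R5 − (8/7)·R1: [0, 0, 25/7, 34/7, -30/7]
R6 ← R6 − (9/7)·R1: [0, 0, 1/7, -2/7, -4/7]
R3 ← R3 + (7/9)·R2: [0, 0, 0, -50/9, 22/3]
R4 ← R4 + (1/3)·R2: [0, 0, 0, -8/3, 2]
R5 ← R5 + (25/18)·R2: [0, 0, 0, -59/18, 5/3]
R6 ← R6 + (1/18)·R2: [0, 0, 0, -11/18, -1/3]
R4 ← R4 − (12/25)·R3: [0, 0, 0, 0, -38/25]
R5 ← R5 − (59/100)·R3: [0, 0, 0, 0, -133/50]
R6 ← R6 − (11/100)·R3: [0, 0, 0, 0, -57/50]
R5 ← R5 − (7/4)·R4: [0, 0, 0, 0, 0]
R6 ← R6 − (3/4)·R4: [0, 0, 0, 0, 0]
Echelon form has 4 nonzero rows, so rank(A) = 4.
The rank gives the maximum number of linearly independent rows: 4.

4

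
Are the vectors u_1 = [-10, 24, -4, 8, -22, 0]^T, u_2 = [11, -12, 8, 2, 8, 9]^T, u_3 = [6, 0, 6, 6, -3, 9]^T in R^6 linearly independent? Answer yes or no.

Form the matrix with these vectors as rows and row reduce.
R2 ← R2 + (11/10)·R1: [0, 72/5, 18/5, 54/5, -81/5, 9]
R3 ← R3 + (3/5)·R1: [0, 72/5, 18/5, 54/5, -81/5, 9]
R3 ← R3 − R2: [0, 0, 0, 0, 0, 0]
2 nonzero rows, so the 3 vectors span a space of dimension 2.
Since 2 < 3, the vectors are linearly dependent.

no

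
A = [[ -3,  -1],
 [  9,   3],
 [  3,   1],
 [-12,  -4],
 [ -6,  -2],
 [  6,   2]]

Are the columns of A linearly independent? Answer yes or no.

Row reduce A to echelon form.
R2 ← R2 + (3)·R1: [0, 0]
R3 ← R3 + R1: [0, 0]
R4 ← R4 − (4)·R1: [0, 0]
R5 ← R5 − (2)·R1: [0, 0]
R6 ← R6 + (2)·R1: [0, 0]
1 pivot among 2 columns.
Only 1 < 2 pivot columns, so the columns are linearly dependent.

no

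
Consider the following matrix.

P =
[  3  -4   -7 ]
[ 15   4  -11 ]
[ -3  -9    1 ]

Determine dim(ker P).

0

Row reduce to echelon form.
R2 ← R2 − (5)·R1: [0, 24, 24]
R3 ← R3 + R1: [0, -13, -6]
R3 ← R3 + (13/24)·R2: [0, 0, 7]
3 nonzero rows, so rank(P) = 3.
P has 3 columns; by rank–nullity, nullity = 3 − 3 = 0.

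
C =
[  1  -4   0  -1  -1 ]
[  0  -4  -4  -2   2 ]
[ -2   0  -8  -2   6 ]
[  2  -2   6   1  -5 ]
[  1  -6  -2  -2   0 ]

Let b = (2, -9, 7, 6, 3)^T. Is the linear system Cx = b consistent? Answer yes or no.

Row reduce the augmented matrix [C | b].
R3 ← R3 + (2)·R1: [0, -8, -8, -4, 4, 11]
R4 ← R4 − (2)·R1: [0, 6, 6, 3, -3, 2]
R5 ← R5 − R1: [0, -2, -2, -1, 1, 1]
R3 ← R3 − (2)·R2: [0, 0, 0, 0, 0, 29]
R4 ← R4 + (3/2)·R2: [0, 0, 0, 0, 0, -23/2]
R5 ← R5 − (1/2)·R2: [0, 0, 0, 0, 0, 11/2]
R4 ← R4 + (23/58)·R3: [0, 0, 0, 0, 0, 0]
R5 ← R5 − (11/58)·R3: [0, 0, 0, 0, 0, 0]
The echelon form has 3 nonzero rows; the last pivot sits in the augmented column, so rank(C) = 2 but rank([C|b]) = 3.
Since the ranks differ, the system is inconsistent.

no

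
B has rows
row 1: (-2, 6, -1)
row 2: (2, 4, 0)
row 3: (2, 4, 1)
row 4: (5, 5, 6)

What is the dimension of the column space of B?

Row reduce to echelon form.
R2 ← R2 + R1: [0, 10, -1]
R3 ← R3 + R1: [0, 10, 0]
R4 ← R4 + (5/2)·R1: [0, 20, 7/2]
R3 ← R3 − R2: [0, 0, 1]
R4 ← R4 − (2)·R2: [0, 0, 11/2]
R4 ← R4 − (11/2)·R3: [0, 0, 0]
Echelon form has 3 nonzero rows, so rank(B) = 3.
The column space has dimension equal to the rank: 3.

3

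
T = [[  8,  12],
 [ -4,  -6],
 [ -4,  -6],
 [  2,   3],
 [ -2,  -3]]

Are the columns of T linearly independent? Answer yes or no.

no

Row reduce T to echelon form.
R2 ← R2 + (1/2)·R1: [0, 0]
R3 ← R3 + (1/2)·R1: [0, 0]
R4 ← R4 − (1/4)·R1: [0, 0]
R5 ← R5 + (1/4)·R1: [0, 0]
1 pivot among 2 columns.
Only 1 < 2 pivot columns, so the columns are linearly dependent.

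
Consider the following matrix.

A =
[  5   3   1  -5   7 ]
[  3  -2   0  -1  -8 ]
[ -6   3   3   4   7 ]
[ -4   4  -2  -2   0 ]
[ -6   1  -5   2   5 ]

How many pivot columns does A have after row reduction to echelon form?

Row reduce to echelon form.
R2 ← R2 − (3/5)·R1: [0, -19/5, -3/5, 2, -61/5]
R3 ← R3 + (6/5)·R1: [0, 33/5, 21/5, -2, 77/5]
R4 ← R4 + (4/5)·R1: [0, 32/5, -6/5, -6, 28/5]
R5 ← R5 + (6/5)·R1: [0, 23/5, -19/5, -4, 67/5]
R3 ← R3 + (33/19)·R2: [0, 0, 60/19, 28/19, -110/19]
R4 ← R4 + (32/19)·R2: [0, 0, -42/19, -50/19, -284/19]
R5 ← R5 + (23/19)·R2: [0, 0, -86/19, -30/19, -26/19]
R4 ← R4 + (7/10)·R3: [0, 0, 0, -8/5, -19]
R5 ← R5 + (43/30)·R3: [0, 0, 0, 8/15, -29/3]
R5 ← R5 + (1/3)·R4: [0, 0, 0, 0, -16]
Echelon form has 5 nonzero rows, so rank(A) = 5.
Each nonzero row contributes one pivot column: 5 pivot columns.

5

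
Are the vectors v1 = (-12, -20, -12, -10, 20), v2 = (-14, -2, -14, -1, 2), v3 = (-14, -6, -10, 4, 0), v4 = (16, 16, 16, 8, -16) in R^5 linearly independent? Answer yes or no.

no

Form the matrix with these vectors as rows and row reduce.
R2 ← R2 − (7/6)·R1: [0, 64/3, 0, 32/3, -64/3]
R3 ← R3 − (7/6)·R1: [0, 52/3, 4, 47/3, -70/3]
R4 ← R4 + (4/3)·R1: [0, -32/3, 0, -16/3, 32/3]
R3 ← R3 − (13/16)·R2: [0, 0, 4, 7, -6]
R4 ← R4 + (1/2)·R2: [0, 0, 0, 0, 0]
3 nonzero rows, so the 4 vectors span a space of dimension 3.
Since 3 < 4, the vectors are linearly dependent.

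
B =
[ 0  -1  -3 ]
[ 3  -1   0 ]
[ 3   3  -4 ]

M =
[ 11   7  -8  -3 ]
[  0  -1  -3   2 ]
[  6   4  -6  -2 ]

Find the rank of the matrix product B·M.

3

First compute BM:
[[-18, -11,  21,   4],
 [ 33,  22, -21, -11],
 [  9,   2,  -9,   5]]
Now row reduce the product.
R2 ← R2 + (11/6)·R1: [0, 11/6, 35/2, -11/3]
R3 ← R3 + (1/2)·R1: [0, -7/2, 3/2, 7]
R3 ← R3 + (21/11)·R2: [0, 0, 384/11, 0]
3 nonzero rows, so rank(BM) = 3.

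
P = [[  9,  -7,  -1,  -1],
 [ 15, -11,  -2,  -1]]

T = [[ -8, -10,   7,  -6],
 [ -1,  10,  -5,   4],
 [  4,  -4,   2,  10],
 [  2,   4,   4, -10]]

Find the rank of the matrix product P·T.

First compute PT:
[[-71, -160,  92, -82],
 [-119, -256, 152, -144]]
Now row reduce the product.
R2 ← R2 − (119/71)·R1: [0, 864/71, -156/71, -466/71]
2 nonzero rows, so rank(PT) = 2.

2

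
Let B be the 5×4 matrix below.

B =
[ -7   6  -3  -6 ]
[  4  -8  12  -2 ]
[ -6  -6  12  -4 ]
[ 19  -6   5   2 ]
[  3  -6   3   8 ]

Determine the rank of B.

4

Row reduce to echelon form.
R2 ← R2 + (4/7)·R1: [0, -32/7, 72/7, -38/7]
R3 ← R3 − (6/7)·R1: [0, -78/7, 102/7, 8/7]
R4 ← R4 + (19/7)·R1: [0, 72/7, -22/7, -100/7]
R5 ← R5 + (3/7)·R1: [0, -24/7, 12/7, 38/7]
R3 ← R3 − (39/16)·R2: [0, 0, -21/2, 115/8]
R4 ← R4 + (9/4)·R2: [0, 0, 20, -53/2]
R5 ← R5 − (3/4)·R2: [0, 0, -6, 19/2]
R4 ← R4 + (40/21)·R3: [0, 0, 0, 37/42]
R5 ← R5 − (4/7)·R3: [0, 0, 0, 9/7]
R5 ← R5 − (54/37)·R4: [0, 0, 0, 0]
Echelon form has 4 nonzero rows, so rank(B) = 4.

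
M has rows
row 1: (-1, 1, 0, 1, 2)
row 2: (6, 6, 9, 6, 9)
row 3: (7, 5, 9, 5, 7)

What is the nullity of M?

3

Row reduce to echelon form.
R2 ← R2 + (6)·R1: [0, 12, 9, 12, 21]
R3 ← R3 + (7)·R1: [0, 12, 9, 12, 21]
R3 ← R3 − R2: [0, 0, 0, 0, 0]
2 nonzero rows, so rank(M) = 2.
M has 5 columns; by rank–nullity, nullity = 5 − 2 = 3.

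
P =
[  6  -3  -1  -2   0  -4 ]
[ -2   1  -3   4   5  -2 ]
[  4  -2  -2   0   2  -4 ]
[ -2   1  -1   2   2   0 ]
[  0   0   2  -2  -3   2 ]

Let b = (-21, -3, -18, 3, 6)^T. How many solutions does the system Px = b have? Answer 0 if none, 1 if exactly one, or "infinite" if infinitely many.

infinite

Row reduce the augmented matrix [P | b].
R2 ← R2 + (1/3)·R1: [0, 0, -10/3, 10/3, 5, -10/3, -10]
R3 ← R3 − (2/3)·R1: [0, 0, -4/3, 4/3, 2, -4/3, -4]
R4 ← R4 + (1/3)·R1: [0, 0, -4/3, 4/3, 2, -4/3, -4]
R3 ← R3 − (2/5)·R2: [0, 0, 0, 0, 0, 0, 0]
R4 ← R4 − (2/5)·R2: [0, 0, 0, 0, 0, 0, 0]
R5 ← R5 + (3/5)·R2: [0, 0, 0, 0, 0, 0, 0]
The echelon form has 2 nonzero rows, and every pivot lies in the first 6 columns, so rank(P) = rank([P|b]) = 2.
The system is consistent.
rank = 2 < 6 unknowns, so there are infinitely many solutions.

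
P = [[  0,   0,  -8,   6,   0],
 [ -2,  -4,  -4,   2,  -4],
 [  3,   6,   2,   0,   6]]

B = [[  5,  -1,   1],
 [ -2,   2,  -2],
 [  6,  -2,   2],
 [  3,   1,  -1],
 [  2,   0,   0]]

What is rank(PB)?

First compute PB:
[[-30,  22, -22],
 [-28,   4,  -4],
 [ 27,   5,  -5]]
Now row reduce the product.
R2 ← R2 − (14/15)·R1: [0, -248/15, 248/15]
R3 ← R3 + (9/10)·R1: [0, 124/5, -124/5]
R3 ← R3 + (3/2)·R2: [0, 0, 0]
2 nonzero rows, so rank(PB) = 2.

2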